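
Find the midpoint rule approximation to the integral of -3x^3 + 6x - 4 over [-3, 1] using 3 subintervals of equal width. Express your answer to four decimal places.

14.6667

Δx = (1 − (-3))/3 = 4/3.
Midpoints: -7/3, -1, 1/3.
f(-7/3) = 181/9, f(-1) = -7, f(1/3) = -19/9.
Sum = Δx · [f(-7/3) + f(-1) + f(1/3)].
Sum ≈ 14.6667.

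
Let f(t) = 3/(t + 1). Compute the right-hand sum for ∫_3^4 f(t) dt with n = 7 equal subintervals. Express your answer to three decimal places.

Δt = (4 − 3)/7 = 1/7.
Right endpoints: 22/7, 23/7, 24/7, 25/7, 26/7, 27/7, 4.
f(22/7) = 21/29, f(23/7) = 0.7, f(24/7) = 21/31, f(25/7) = 0.65625, f(26/7) = 7/11, f(27/7) = 21/34, f(4) = 0.6.
Sum = Δt · [f(22/7) + f(23/7) + f(24/7) + ...].
Sum ≈ 0.659.

0.659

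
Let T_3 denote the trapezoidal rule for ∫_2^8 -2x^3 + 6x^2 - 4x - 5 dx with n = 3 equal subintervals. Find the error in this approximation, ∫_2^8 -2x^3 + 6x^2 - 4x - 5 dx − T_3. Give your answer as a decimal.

96

Exact integral: ∫_2^8 f(x) dx = -1182.
T_3 = -1278.
Error = -1182 − (-1278) = 96.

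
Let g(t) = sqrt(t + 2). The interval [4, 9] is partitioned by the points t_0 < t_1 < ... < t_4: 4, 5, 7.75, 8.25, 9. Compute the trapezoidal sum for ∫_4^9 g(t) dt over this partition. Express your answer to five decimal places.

Subinterval widths: 1, 2.75, 0.5, 0.75.
g(4) ≈ 2.44949, g(5) ≈ 2.64575, g(7.75) ≈ 3.12250, g(8.25) ≈ 3.20156, g(9) ≈ 3.31662.
On each subinterval the trapezoid contributes (Δt_i/2)·[g(t_{i-1}) + g(t_i)].
Sum ≈ 14.50430.

14.50430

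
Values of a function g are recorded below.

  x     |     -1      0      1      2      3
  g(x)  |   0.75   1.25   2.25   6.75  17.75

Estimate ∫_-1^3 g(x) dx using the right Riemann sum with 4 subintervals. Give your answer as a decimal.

Δx = 1.
Sum = 1·[1.25 + 2.25 + 6.75 + 17.75] = 28.

28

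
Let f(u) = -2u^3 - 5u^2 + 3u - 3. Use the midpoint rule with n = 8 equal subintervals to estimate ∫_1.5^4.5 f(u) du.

-329.94140625

Δu = (4.5 − 1.5)/8 = 0.375.
Midpoints: 1.6875, 2.0625, 2.4375, 2.8125, 3.1875, 3.5625, 3.9375, 4.3125.
f(1.6875) = -44619/2048, f(2.0625) = -72969/2048, f(2.4375) = -111327/2048, f(2.8125) = -160989/2048, f(3.1875) = -223251/2048, f(3.5625) = -299409/2048, f(3.9375) = -390759/2048, f(4.3125) = -498597/2048.
Sum = Δu · [f(1.6875) + f(2.0625) + f(2.4375) + ...].
Sum = -329.94140625.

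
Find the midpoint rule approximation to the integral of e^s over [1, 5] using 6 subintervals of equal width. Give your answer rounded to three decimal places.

Δs = (5 − 1)/6 = 2/3.
Midpoints: 4/3, 2, 8/3, 10/3, 4, 14/3.
f(4/3) ≈ 3.794, f(2) ≈ 7.389, f(8/3) ≈ 14.392, f(10/3) ≈ 28.032, f(4) ≈ 54.598, f(14/3) ≈ 106.343.
Sum = Δs · [f(4/3) + f(2) + f(8/3) + ...].
Sum ≈ 143.031.

143.031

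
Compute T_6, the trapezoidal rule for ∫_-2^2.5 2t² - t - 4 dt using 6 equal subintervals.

Δt = (2.5 − (-2))/6 = 0.75.
f(-2) = 6, f(-1.25) = 0.375, f(-0.5) = -3, f(0.25) = -4.125, f(1) = -3, f(1.75) = 0.375, f(2.5) = 6.
T_6 = (Δt/2)·[f(t_0) + 2f(t_1) + ... + 2f(t_{5}) + f(t_6)].
Sum = -2.53125.

-2.53125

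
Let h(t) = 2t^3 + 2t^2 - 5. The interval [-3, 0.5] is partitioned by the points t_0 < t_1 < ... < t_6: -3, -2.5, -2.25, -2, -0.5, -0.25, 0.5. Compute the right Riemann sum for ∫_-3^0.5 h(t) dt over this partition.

Subinterval widths: 0.5, 0.25, 0.25, 1.5, 0.25, 0.75.
Right endpoints: -2.5, -2.25, -2, -0.5, -0.25, 0.5.
h(-2.5) = -23.75, h(-2.25) = -17.65625, h(-2) = -13, h(-0.5) = -4.75, h(-0.25) = -4.90625, h(0.5) = -4.25.
Sum = Σ Δt_i · h(t_i).
Sum = -31.078125.

-31.078125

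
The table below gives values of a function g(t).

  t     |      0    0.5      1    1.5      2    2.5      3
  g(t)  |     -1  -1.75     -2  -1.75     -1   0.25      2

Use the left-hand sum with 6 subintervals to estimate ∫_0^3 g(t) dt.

Δt = 0.5.
Sum = 0.5·[(-1) + (-1.75) + (-2) + (-1.75) + (-1) + 0.25] = -3.625.

-3.625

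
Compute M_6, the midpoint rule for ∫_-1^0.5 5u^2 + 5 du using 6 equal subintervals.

Δu = (0.5 − (-1))/6 = 0.25.
Midpoints: -0.875, -0.625, -0.375, -0.125, 0.125, 0.375.
f(-0.875) = 8.828125, f(-0.625) = 6.953125, f(-0.375) = 5.703125, f(-0.125) = 5.078125, f(0.125) = 5.078125, f(0.375) = 5.703125.
Sum = Δu · [f(-0.875) + f(-0.625) + f(-0.375) + ...].
Sum = 9.3359375.

9.3359375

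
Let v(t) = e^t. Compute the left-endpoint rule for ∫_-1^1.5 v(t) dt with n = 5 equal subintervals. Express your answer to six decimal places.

3.170707

Δt = (1.5 − (-1))/5 = 0.5.
Left endpoints: -1, -0.5, 0, 0.5, 1.
v(-1) ≈ 0.367879, v(-0.5) ≈ 0.606531, v(0) ≈ 1.000000, v(0.5) ≈ 1.648721, v(1) ≈ 2.718282.
Sum = Δt · [v(-1) + v(-0.5) + v(0) + v(0.5) + v(1)].
Sum ≈ 3.170707.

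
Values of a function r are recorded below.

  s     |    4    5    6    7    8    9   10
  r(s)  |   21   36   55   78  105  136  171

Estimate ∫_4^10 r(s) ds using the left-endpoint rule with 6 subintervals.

Δs = 1.
Sum = 1·[21 + 36 + 55 + 78 + 105 + 136] = 431.

431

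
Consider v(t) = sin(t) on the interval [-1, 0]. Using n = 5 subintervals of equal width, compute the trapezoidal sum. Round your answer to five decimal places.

Δt = (0 − (-1))/5 = 0.2.
v(-1) ≈ -0.84147, v(-0.8) ≈ -0.71736, v(-0.6) ≈ -0.56464, v(-0.4) ≈ -0.38942, v(-0.2) ≈ -0.19867, v(0) ≈ 0.00000.
T_5 = (Δt/2)·[v(t_0) + 2v(t_1) + ... + 2v(t_{4}) + v(t_5)].
Sum ≈ -0.45816.

-0.45816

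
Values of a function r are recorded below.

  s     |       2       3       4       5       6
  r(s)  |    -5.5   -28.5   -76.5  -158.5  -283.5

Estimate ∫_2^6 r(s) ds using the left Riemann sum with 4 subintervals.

Δs = 1.
Sum = 1·[(-5.5) + (-28.5) + (-76.5) + (-158.5)] = -269.

-269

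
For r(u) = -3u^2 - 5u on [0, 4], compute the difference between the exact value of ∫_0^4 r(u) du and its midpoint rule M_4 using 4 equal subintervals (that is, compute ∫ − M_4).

Exact integral: ∫_0^4 r(u) du = -104.
M_4 = -103.
Error = -104 − (-103) = -1.

-1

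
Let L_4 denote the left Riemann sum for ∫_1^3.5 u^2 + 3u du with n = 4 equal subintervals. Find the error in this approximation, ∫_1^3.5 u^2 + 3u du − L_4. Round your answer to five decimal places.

5.69661

Exact integral: ∫_1^3.5 f(u) du ≈ 30.8333333.
L_4 = 25.13671875.
Error ≈ 30.8333333 − 25.13671875 ≈ 5.69661.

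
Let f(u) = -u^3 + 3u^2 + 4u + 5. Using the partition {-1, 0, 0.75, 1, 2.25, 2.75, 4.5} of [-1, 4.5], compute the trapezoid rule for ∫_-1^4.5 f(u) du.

Subinterval widths: 1, 0.75, 0.25, 1.25, 0.5, 1.75.
f(-1) = 5, f(0) = 5, f(0.75) = 9.265625, f(1) = 11, f(2.25) = 17.796875, f(2.75) = 17.890625, f(4.5) = -7.375.
On each subinterval the trapezoid contributes (Δu_i/2)·[f(u_{i-1}) + f(u_i)].
Sum = 49.00390625.

49.00390625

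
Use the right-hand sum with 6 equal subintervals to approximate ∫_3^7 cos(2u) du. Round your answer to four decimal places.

Δu = (7 − 3)/6 = 2/3.
Right endpoints: 11/3, 13/3, 5, 17/3, 19/3, 7.
f(11/3) ≈ 0.4974, f(13/3) ≈ -0.7261, f(5) ≈ -0.8391, f(17/3) ≈ 0.3314, f(19/3) ≈ 0.9950, f(7) ≈ 0.1367.
Sum = Δu · [f(11/3) + f(13/3) + f(5) + ...].
Sum ≈ 0.2635.

0.2635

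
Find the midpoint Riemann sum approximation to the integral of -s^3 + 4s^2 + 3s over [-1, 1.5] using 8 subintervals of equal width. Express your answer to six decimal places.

Δs = (1.5 − (-1))/8 = 0.3125.
Midpoints: -0.84375, -0.53125, -0.21875, 0.09375, 0.40625, 0.71875, 1.03125, 1.34375.
f(-0.84375) = 30051/32768, f(-0.53125) = -10319/32768, f(-0.21875) = -14889/32768, f(0.09375) = 10341/32768, f(0.40625) = 59371/32768, f(0.71875) = 126201/32768, f(1.03125) = 204831/32768, f(1.34375) = 289261/32768.
Sum = Δs · [f(-0.84375) + f(-0.53125) + f(-0.21875) + ...].
Sum ≈ 6.626587.

6.626587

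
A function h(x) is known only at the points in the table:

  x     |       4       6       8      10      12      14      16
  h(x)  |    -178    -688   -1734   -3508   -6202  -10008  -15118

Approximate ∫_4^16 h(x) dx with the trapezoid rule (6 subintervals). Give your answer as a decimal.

-59576

Δx = 2.
T_6 = (2/2)·[(-178) + 2·(-688) + 2·(-1734) + 2·(-3508) + 2·(-6202) + 2·(-10008) + (-15118)] = -59576.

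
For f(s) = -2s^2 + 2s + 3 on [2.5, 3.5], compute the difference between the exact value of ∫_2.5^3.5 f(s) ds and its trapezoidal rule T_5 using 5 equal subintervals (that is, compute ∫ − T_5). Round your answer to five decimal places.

0.01333

Exact integral: ∫_2.5^3.5 f(s) ds ≈ -9.1666667.
T_5 = -9.18.
Error ≈ -9.1666667 − (-9.18) ≈ 0.01333.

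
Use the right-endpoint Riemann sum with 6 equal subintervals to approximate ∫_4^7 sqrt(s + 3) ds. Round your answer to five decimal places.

8.86350

Δs = (7 − 4)/6 = 0.5.
Right endpoints: 4.5, 5, 5.5, 6, 6.5, 7.
f(4.5) ≈ 2.73861, f(5) ≈ 2.82843, f(5.5) ≈ 2.91548, f(6) ≈ 3.00000, f(6.5) ≈ 3.08221, f(7) ≈ 3.16228.
Sum = Δs · [f(4.5) + f(5) + f(5.5) + ...].
Sum ≈ 8.86350.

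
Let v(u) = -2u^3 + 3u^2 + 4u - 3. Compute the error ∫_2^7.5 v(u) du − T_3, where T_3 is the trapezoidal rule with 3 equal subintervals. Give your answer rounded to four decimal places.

78.5660

Exact integral: ∫_2^7.5 v(u) du = -1072.15625.
T_3 ≈ -1150.722222.
Error ≈ -1072.15625 − (-1150.722222) ≈ 78.5660.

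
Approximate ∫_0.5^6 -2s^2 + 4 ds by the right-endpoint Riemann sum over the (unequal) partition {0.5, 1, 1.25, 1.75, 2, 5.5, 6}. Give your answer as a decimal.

Subinterval widths: 0.5, 0.25, 0.5, 0.25, 3.5, 0.5.
Right endpoints: 1, 1.25, 1.75, 2, 5.5, 6.
f(1) = 2, f(1.25) = 0.875, f(1.75) = -2.125, f(2) = -4, f(5.5) = -56.5, f(6) = -68.
Sum = Σ Δs_i · f(s_i).
Sum = -232.59375.

-232.59375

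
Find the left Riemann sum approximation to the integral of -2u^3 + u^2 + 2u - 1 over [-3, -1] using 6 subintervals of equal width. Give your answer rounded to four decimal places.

48.4815

Δu = (-1 − (-3))/6 = 1/3.
Left endpoints: -3, -8/3, -7/3, -2, -5/3, -4/3.
f(-3) = 56, f(-8/3) = 1045/27, f(-7/3) = 680/27, f(-2) = 15, f(-5/3) = 208/27, f(-4/3) = 77/27.
Sum = Δu · [f(-3) + f(-8/3) + f(-7/3) + ...].
Sum ≈ 48.4815.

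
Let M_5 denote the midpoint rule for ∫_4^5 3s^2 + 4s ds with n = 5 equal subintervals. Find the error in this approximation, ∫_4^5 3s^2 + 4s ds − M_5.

0.01

Exact integral: ∫_4^5 f(s) ds = 79.
M_5 = 78.99.
Error = 79 − 78.99 = 0.01.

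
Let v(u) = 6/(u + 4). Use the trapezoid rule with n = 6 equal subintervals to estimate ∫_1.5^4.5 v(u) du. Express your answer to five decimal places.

Δu = (4.5 − 1.5)/6 = 0.5.
v(1.5) = 12/11, v(2) = 1, v(2.5) = 12/13, v(3) = 6/7, v(3.5) = 0.8, v(4) = 0.75, v(4.5) = 12/17.
T_6 = (Δu/2)·[v(u_0) + 2v(u_1) + ... + 2v(u_{5}) + v(u_6)].
Sum ≈ 2.61431.

2.61431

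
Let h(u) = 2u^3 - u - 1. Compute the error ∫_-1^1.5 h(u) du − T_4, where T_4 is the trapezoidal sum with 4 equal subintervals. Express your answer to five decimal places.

Exact integral: ∫_-1^1.5 h(u) du = -1.09375.
T_4 ≈ -0.8496094.
Error ≈ -1.09375 − (-0.8496094) ≈ -0.24414.

-0.24414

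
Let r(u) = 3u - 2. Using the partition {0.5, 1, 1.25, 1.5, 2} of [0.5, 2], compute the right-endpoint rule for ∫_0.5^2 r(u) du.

3.5625

Subinterval widths: 0.5, 0.25, 0.25, 0.5.
Right endpoints: 1, 1.25, 1.5, 2.
r(1) = 1, r(1.25) = 1.75, r(1.5) = 2.5, r(2) = 4.
Sum = Σ Δu_i · r(u_i).
Sum = 3.5625.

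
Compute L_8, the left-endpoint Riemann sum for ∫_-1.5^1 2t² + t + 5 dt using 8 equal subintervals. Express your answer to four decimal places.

Δt = (1 − (-1.5))/8 = 0.3125.
Left endpoints: -1.5, -1.1875, -0.875, -0.5625, -0.25, 0.0625, 0.375, 0.6875.
f(-1.5) = 8, f(-1.1875) = 6.6328125, f(-0.875) = 5.65625, f(-0.5625) = 5.0703125, f(-0.25) = 4.875, f(0.0625) = 5.0703125, f(0.375) = 5.65625, f(0.6875) = 6.6328125.
Sum = Δt · [f(-1.5) + f(-1.1875) + f(-0.875) + ...].
Sum ≈ 14.8730.

14.8730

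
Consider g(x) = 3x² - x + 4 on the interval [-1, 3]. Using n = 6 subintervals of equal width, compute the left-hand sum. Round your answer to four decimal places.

34.2222

Δx = (3 − (-1))/6 = 2/3.
Left endpoints: -1, -1/3, 1/3, 1, 5/3, 7/3.
g(-1) = 8, g(-1/3) = 14/3, g(1/3) = 4, g(1) = 6, g(5/3) = 32/3, g(7/3) = 18.
Sum = Δx · [g(-1) + g(-1/3) + g(1/3) + ...].
Sum ≈ 34.2222.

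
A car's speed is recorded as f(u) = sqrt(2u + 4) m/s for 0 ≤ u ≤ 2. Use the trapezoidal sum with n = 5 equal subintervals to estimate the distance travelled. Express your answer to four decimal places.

4.8739

Δu = (2 − 0)/5 = 0.4.
f(0) ≈ 2.0000, f(0.4) ≈ 2.1909, f(0.8) ≈ 2.3664, f(1.2) ≈ 2.5298, f(1.6) ≈ 2.6833, f(2) ≈ 2.8284.
T_5 = (Δu/2)·[f(u_0) + 2f(u_1) + ... + 2f(u_{4}) + f(u_5)].
Sum ≈ 4.8739.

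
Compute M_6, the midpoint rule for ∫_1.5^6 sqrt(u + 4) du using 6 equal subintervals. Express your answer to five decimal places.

12.48405

Δu = (6 − 1.5)/6 = 0.75.
Midpoints: 1.875, 2.625, 3.375, 4.125, 4.875, 5.625.
f(1.875) ≈ 2.42384, f(2.625) ≈ 2.57391, f(3.375) ≈ 2.71570, f(4.125) ≈ 2.85044, f(4.875) ≈ 2.97909, f(5.625) ≈ 3.10242.
Sum = Δu · [f(1.875) + f(2.625) + f(3.375) + ...].
Sum ≈ 12.48405.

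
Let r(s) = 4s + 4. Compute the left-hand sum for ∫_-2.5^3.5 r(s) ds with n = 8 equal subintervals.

27

Δs = (3.5 − (-2.5))/8 = 0.75.
Left endpoints: -2.5, -1.75, -1, -0.25, 0.5, 1.25, 2, 2.75.
r(-2.5) = -6, r(-1.75) = -3, r(-1) = 0, r(-0.25) = 3, r(0.5) = 6, r(1.25) = 9, r(2) = 12, r(2.75) = 15.
Sum = Δs · [r(-2.5) + r(-1.75) + r(-1) + ...].
Sum = 27.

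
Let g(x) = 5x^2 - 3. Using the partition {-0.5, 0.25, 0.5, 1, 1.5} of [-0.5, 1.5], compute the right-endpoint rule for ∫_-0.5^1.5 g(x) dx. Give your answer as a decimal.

Subinterval widths: 0.75, 0.25, 0.5, 0.5.
Right endpoints: 0.25, 0.5, 1, 1.5.
g(0.25) = -2.6875, g(0.5) = -1.75, g(1) = 2, g(1.5) = 8.25.
Sum = Σ Δx_i · g(x_i).
Sum = 2.671875.

2.671875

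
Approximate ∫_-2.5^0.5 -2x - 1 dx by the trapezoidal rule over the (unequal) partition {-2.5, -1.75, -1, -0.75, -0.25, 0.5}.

3

Subinterval widths: 0.75, 0.75, 0.25, 0.5, 0.75.
f(-2.5) = 4, f(-1.75) = 2.5, f(-1) = 1, f(-0.75) = 0.5, f(-0.25) = -0.5, f(0.5) = -2.
On each subinterval the trapezoid contributes (Δx_i/2)·[f(x_{i-1}) + f(x_i)].
Sum = 3.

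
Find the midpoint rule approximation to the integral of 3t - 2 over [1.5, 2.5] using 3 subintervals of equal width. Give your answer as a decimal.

Δt = (2.5 − 1.5)/3 = 1/3.
Midpoints: 5/3, 2, 7/3.
f(5/3) = 3, f(2) = 4, f(7/3) = 5.
Sum = Δt · [f(5/3) + f(2) + f(7/3)].
Sum = 4.

4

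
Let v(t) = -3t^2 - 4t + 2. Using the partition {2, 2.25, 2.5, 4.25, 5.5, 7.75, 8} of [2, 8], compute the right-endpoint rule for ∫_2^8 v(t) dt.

Subinterval widths: 0.25, 0.25, 1.75, 1.25, 2.25, 0.25.
Right endpoints: 2.25, 2.5, 4.25, 5.5, 7.75, 8.
v(2.25) = -22.1875, v(2.5) = -26.75, v(4.25) = -69.1875, v(5.5) = -110.75, v(7.75) = -209.1875, v(8) = -222.
Sum = Σ Δt_i · v(t_i).
Sum = -797.921875.

-797.921875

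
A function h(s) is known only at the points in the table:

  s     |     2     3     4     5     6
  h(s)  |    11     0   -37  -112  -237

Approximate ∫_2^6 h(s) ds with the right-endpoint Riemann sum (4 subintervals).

-386

Δs = 1.
Sum = 1·[0 + (-37) + (-112) + (-237)] = -386.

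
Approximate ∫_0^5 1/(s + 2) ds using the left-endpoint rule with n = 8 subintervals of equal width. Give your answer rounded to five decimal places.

1.37177

Δs = (5 − 0)/8 = 0.625.
Left endpoints: 0, 0.625, 1.25, 1.875, 2.5, 3.125, 3.75, 4.375.
f(0) = 0.5, f(0.625) = 8/21, f(1.25) = 4/13, f(1.875) = 8/31, f(2.5) = 2/9, f(3.125) = 8/41, f(3.75) = 4/23, f(4.375) = 8/51.
Sum = Δs · [f(0) + f(0.625) + f(1.25) + ...].
Sum ≈ 1.37177.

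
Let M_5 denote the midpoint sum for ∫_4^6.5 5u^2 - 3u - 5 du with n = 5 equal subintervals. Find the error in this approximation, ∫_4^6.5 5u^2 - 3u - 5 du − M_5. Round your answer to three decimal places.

Exact integral: ∫_4^6.5 f(u) du ≈ 299.16667.
M_5 = 298.90625.
Error ≈ 299.16667 − 298.90625 ≈ 0.260.

0.260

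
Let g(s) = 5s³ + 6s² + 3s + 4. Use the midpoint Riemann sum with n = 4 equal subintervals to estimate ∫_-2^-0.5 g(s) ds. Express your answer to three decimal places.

-3.573

Δs = (-0.5 − (-2))/4 = 0.375.
Midpoints: -1.8125, -1.4375, -1.0625, -0.6875.
g(-1.8125) = -47097/4096, g(-1.4375) = -11331/4096, g(-1.0625) = 6507/4096, g(-0.6875) = 12897/4096.
Sum = Δs · [g(-1.8125) + g(-1.4375) + g(-1.0625) + g(-0.6875)].
Sum ≈ -3.573.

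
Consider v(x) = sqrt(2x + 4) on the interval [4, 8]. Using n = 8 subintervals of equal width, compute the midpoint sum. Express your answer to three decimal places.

Δx = (8 − 4)/8 = 0.5.
Midpoints: 4.25, 4.75, 5.25, 5.75, 6.25, 6.75, 7.25, 7.75.
v(4.25) ≈ 3.536, v(4.75) ≈ 3.674, v(5.25) ≈ 3.808, v(5.75) ≈ 3.937, v(6.25) ≈ 4.062, v(6.75) ≈ 4.183, v(7.25) ≈ 4.301, v(7.75) ≈ 4.416.
Sum = Δx · [v(4.25) + v(4.75) + v(5.25) + ...].
Sum ≈ 15.959.

15.959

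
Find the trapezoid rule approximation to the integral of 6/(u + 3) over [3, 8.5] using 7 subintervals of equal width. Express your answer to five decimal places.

3.90975

Δu = (8.5 − 3)/7 = 11/14.
f(3) = 1, f(53/14) = 84/95, f(32/7) = 42/53, f(75/14) = 28/39, f(43/7) = 0.65625, f(97/14) = 84/139, f(54/7) = 0.56, f(8.5) = 12/23.
T_7 = (Δu/2)·[f(u_0) + 2f(u_1) + ... + 2f(u_{6}) + f(u_7)].
Sum ≈ 3.90975.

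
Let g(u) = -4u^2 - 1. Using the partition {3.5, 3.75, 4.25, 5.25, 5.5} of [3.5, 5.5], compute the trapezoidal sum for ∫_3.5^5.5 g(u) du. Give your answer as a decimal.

-167.4375

Subinterval widths: 0.25, 0.5, 1, 0.25.
g(3.5) = -50, g(3.75) = -57.25, g(4.25) = -73.25, g(5.25) = -111.25, g(5.5) = -122.
On each subinterval the trapezoid contributes (Δu_i/2)·[g(u_{i-1}) + g(u_i)].
Sum = -167.4375.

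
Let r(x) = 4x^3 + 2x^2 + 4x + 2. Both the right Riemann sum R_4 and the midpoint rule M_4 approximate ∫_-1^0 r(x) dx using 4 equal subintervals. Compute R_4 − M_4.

0.6875

R_4 = 0.375.
M_4 = -0.3125.
R_4 − M_4 = 0.6875.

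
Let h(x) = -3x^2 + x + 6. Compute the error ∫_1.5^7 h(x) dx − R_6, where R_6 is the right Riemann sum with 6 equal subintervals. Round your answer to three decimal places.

64.071

Exact integral: ∫_1.5^7 h(x) dx = -283.25.
R_6 ≈ -347.32118.
Error ≈ -283.25 − (-347.32118) ≈ 64.071.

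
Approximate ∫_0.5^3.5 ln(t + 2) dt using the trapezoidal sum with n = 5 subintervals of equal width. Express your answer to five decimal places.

Δt = (3.5 − 0.5)/5 = 0.6.
f(0.5) ≈ 0.91629, f(1.1) ≈ 1.13140, f(1.7) ≈ 1.30833, f(2.3) ≈ 1.45862, f(2.9) ≈ 1.58924, f(3.5) ≈ 1.70475.
T_5 = (Δt/2)·[f(t_0) + 2f(t_1) + ... + 2f(t_{4}) + f(t_5)].
Sum ≈ 4.07886.

4.07886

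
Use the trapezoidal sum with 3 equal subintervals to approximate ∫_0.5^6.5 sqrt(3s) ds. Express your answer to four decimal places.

Δs = (6.5 − 0.5)/3 = 2.
f(0.5) ≈ 1.2247, f(2.5) ≈ 2.7386, f(4.5) ≈ 3.6742, f(6.5) ≈ 4.4159.
T_3 = (Δs/2)·[f(s_0) + 2f(s_1) + 2f(s_2) + f(s_3)].
Sum ≈ 18.4663.

18.4663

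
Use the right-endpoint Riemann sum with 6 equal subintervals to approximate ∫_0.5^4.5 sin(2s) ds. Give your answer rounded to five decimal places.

0.47176

Δs = (4.5 − 0.5)/6 = 2/3.
Right endpoints: 7/6, 11/6, 2.5, 19/6, 23/6, 4.5.
f(7/6) ≈ 0.72309, f(11/6) ≈ -0.50128, f(2.5) ≈ -0.95892, f(19/6) ≈ 0.05013, f(23/6) ≈ 0.98251, f(4.5) ≈ 0.41212.
Sum = Δs · [f(7/6) + f(11/6) + f(2.5) + ...].
Sum ≈ 0.47176.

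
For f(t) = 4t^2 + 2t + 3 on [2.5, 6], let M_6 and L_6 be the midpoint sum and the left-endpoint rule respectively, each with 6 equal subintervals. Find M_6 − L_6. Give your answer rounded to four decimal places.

M_6 ≈ 307.019676.
L_6 ≈ 271.460648.
M_6 − L_6 ≈ 35.5590.

35.5590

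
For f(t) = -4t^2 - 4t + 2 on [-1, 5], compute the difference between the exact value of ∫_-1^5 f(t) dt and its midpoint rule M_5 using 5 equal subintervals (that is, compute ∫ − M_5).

Exact integral: ∫_-1^5 f(t) dt = -204.
M_5 = -201.12.
Error = -204 − (-201.12) = -2.88.

-2.88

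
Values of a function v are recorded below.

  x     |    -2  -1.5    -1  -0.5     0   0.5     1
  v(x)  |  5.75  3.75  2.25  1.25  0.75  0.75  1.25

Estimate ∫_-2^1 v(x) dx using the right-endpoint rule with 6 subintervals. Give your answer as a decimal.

5

Δx = 0.5.
Sum = 0.5·[3.75 + 2.25 + 1.25 + 0.75 + 0.75 + 1.25] = 5.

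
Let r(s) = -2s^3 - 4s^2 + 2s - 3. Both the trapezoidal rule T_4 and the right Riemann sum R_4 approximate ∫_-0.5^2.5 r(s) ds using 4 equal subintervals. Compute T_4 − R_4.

T_4 = -46.3125.
R_4 = -64.875.
T_4 − R_4 = 18.5625.

18.5625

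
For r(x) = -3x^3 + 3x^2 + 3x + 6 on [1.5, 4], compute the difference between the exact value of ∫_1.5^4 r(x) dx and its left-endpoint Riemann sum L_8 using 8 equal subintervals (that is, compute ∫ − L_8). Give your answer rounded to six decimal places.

Exact integral: ∫_1.5^4 r(x) dx = -91.953125.
L_8 ≈ -72.03735352.
Error ≈ -91.953125 − (-72.03735352) ≈ -19.915771.

-19.915771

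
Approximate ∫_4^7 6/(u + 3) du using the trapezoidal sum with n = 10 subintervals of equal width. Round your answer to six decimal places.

2.140518

Δu = (7 − 4)/10 = 0.3.
f(4) = 6/7, f(4.3) = 60/73, f(4.6) = 15/19, f(4.9) = 60/79, f(5.2) = 30/41, f(5.5) = 12/17, f(5.8) = 15/22, f(6.1) = 60/91, f(6.4) = 30/47, f(6.7) = 60/97, f(7) = 0.6.
T_10 = (Δu/2)·[f(u_0) + 2f(u_1) + ... + 2f(u_{9}) + f(u_10)].
Sum ≈ 2.140518.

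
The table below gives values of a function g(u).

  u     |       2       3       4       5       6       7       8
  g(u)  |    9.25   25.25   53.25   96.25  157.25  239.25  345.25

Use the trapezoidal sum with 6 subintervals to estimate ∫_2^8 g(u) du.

748.5

Δu = 1.
T_6 = (1/2)·[9.25 + 2·25.25 + 2·53.25 + 2·96.25 + 2·157.25 + 2·239.25 + 345.25] = 748.5.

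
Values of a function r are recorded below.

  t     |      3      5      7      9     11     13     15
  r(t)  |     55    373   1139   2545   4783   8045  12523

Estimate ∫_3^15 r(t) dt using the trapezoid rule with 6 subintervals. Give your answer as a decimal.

46348

Δt = 2.
T_6 = (2/2)·[55 + 2·373 + 2·1139 + 2·2545 + 2·4783 + 2·8045 + 12523] = 46348.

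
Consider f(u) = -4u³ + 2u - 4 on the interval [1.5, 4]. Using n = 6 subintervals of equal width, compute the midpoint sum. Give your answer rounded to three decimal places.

Δu = (4 − 1.5)/6 = 5/12.
Midpoints: 41/24, 2.125, 61/24, 71/24, 3.375, 91/24.
f(41/24) = -70937/3456, f(2.125) = -38.1328125, f(61/24) = -223237/3456, f(71/24) = -351287/3456, f(3.375) = -151.0234375, f(91/24) = -741187/3456.
Sum = Δu · [f(41/24) + f(2.125) + f(61/24) + ...].
Sum ≈ -245.994.

-245.994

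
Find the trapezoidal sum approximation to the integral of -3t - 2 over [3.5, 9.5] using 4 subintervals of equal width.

Δt = (9.5 − 3.5)/4 = 1.5.
f(3.5) = -12.5, f(5) = -17, f(6.5) = -21.5, f(8) = -26, f(9.5) = -30.5.
T_4 = (Δt/2)·[f(t_0) + 2f(t_1) + 2f(t_2) + 2f(t_3) + f(t_4)].
Sum = -129.

-129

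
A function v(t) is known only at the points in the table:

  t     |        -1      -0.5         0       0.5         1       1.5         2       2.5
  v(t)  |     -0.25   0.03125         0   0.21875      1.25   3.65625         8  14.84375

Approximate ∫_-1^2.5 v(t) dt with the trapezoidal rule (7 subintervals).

Δt = 0.5.
T_7 = (0.5/2)·[(-0.25) + 2·0.03125 + 2·0 + 2·0.21875 + 2·1.25 + 2·3.65625 + 2·8 + 14.84375] = 10.2265625.

10.2265625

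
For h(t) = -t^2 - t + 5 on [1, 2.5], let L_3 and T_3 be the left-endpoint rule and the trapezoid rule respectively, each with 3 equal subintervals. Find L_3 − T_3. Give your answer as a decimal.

1.6875

L_3 = 1.625.
T_3 = -0.0625.
L_3 − T_3 = 1.6875.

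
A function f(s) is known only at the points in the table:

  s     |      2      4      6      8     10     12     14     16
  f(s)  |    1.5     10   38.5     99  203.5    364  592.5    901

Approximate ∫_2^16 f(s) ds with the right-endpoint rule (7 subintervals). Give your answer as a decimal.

Δs = 2.
Sum = 2·[10 + 38.5 + 99 + 203.5 + 364 + 592.5 + 901] = 4417.

4417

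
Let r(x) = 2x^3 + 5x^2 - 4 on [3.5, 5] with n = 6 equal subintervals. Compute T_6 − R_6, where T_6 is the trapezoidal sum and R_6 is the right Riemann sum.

T_6 = 368.8203125.
R_6 = 397.3203125.
T_6 − R_6 = -28.5.

-28.5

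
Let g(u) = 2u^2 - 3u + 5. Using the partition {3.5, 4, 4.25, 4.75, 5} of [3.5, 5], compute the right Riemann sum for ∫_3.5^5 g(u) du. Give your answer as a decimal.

47.53125

Subinterval widths: 0.5, 0.25, 0.5, 0.25.
Right endpoints: 4, 4.25, 4.75, 5.
g(4) = 25, g(4.25) = 28.375, g(4.75) = 35.875, g(5) = 40.
Sum = Σ Δu_i · g(u_i).
Sum = 47.53125.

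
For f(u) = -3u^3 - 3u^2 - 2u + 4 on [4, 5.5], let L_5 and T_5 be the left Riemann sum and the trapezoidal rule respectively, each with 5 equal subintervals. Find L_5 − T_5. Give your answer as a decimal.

52.93125

L_5 = -553.02.
T_5 = -605.95125.
L_5 − T_5 = 52.93125.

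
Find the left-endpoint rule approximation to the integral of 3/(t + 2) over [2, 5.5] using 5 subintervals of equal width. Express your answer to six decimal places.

2.013783

Δt = (5.5 − 2)/5 = 0.7.
Left endpoints: 2, 2.7, 3.4, 4.1, 4.8.
f(2) = 0.75, f(2.7) = 30/47, f(3.4) = 5/9, f(4.1) = 30/61, f(4.8) = 15/34.
Sum = Δt · [f(2) + f(2.7) + f(3.4) + f(4.1) + f(4.8)].
Sum ≈ 2.013783.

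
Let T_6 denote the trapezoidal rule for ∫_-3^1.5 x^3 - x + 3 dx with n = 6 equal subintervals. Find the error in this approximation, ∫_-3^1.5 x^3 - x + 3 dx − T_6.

Exact integral: ∫_-3^1.5 f(x) dx = -2.109375.
T_6 = -3.05859375.
Error = -2.109375 − (-3.05859375) = 0.94921875.

0.94921875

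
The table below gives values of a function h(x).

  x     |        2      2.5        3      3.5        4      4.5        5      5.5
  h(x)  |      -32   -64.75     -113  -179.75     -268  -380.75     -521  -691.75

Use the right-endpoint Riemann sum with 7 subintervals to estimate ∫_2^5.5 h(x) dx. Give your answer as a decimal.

-1109.5

Δx = 0.5.
Sum = 0.5·[(-64.75) + (-113) + (-179.75) + (-268) + (-380.75) + (-521) + (-691.75)] = -1109.5.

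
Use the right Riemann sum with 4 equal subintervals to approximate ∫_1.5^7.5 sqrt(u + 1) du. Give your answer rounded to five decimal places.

14.85965

Δu = (7.5 − 1.5)/4 = 1.5.
Right endpoints: 3, 4.5, 6, 7.5.
f(3) ≈ 2.00000, f(4.5) ≈ 2.34521, f(6) ≈ 2.64575, f(7.5) ≈ 2.91548.
Sum = Δu · [f(3) + f(4.5) + f(6) + f(7.5)].
Sum ≈ 14.85965.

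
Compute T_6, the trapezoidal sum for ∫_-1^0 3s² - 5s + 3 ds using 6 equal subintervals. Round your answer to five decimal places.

Δs = (0 − (-1))/6 = 1/6.
f(-1) = 11, f(-5/6) = 9.25, f(-2/3) = 23/3, f(-0.5) = 6.25, f(-1/3) = 5, f(-1/6) = 47/12, f(0) = 3.
T_6 = (Δs/2)·[f(s_0) + 2f(s_1) + ... + 2f(s_{5}) + f(s_6)].
Sum ≈ 6.51389.

6.51389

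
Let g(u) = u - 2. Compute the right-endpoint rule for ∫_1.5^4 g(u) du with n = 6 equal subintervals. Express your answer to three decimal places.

Δu = (4 − 1.5)/6 = 5/12.
Right endpoints: 23/12, 7/3, 2.75, 19/6, 43/12, 4.
g(23/12) = -1/12, g(7/3) = 1/3, g(2.75) = 0.75, g(19/6) = 7/6, g(43/12) = 19/12, g(4) = 2.
Sum = Δu · [g(23/12) + g(7/3) + g(2.75) + ...].
Sum ≈ 2.396.

2.396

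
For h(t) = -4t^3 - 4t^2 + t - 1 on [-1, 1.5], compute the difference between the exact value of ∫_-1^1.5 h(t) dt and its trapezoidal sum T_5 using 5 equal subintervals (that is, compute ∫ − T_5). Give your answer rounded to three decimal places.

Exact integral: ∫_-1^1.5 h(t) dt ≈ -11.77083.
T_5 = -12.5.
Error ≈ -11.77083 − (-12.5) ≈ 0.729.

0.729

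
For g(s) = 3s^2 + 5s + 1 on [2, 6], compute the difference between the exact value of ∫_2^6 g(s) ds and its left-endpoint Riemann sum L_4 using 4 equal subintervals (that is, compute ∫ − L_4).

Exact integral: ∫_2^6 g(s) ds = 292.
L_4 = 236.
Error = 292 − 236 = 56.

56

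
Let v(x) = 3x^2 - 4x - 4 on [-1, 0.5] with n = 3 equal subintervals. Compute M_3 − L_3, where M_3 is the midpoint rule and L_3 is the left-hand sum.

-2.34375

M_3 = -3.46875.
L_3 = -1.125.
M_3 − L_3 = -2.34375.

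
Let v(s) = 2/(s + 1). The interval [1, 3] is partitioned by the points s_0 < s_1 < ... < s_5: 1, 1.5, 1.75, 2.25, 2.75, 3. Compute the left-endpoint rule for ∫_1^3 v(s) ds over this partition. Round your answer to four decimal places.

1.5047

Subinterval widths: 0.5, 0.25, 0.5, 0.5, 0.25.
Left endpoints: 1, 1.5, 1.75, 2.25, 2.75.
v(1) = 1, v(1.5) = 0.8, v(1.75) = 8/11, v(2.25) = 8/13, v(2.75) = 8/15.
Sum = Σ Δs_i · v(s_i).
Sum ≈ 1.5047.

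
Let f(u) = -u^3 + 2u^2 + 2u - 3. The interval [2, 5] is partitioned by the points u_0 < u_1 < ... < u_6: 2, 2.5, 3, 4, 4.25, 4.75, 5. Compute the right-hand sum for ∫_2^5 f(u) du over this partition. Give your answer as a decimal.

-84.12109375

Subinterval widths: 0.5, 0.5, 1, 0.25, 0.5, 0.25.
Right endpoints: 2.5, 3, 4, 4.25, 4.75, 5.
f(2.5) = -1.125, f(3) = -6, f(4) = -27, f(4.25) = -35.140625, f(4.75) = -55.546875, f(5) = -68.
Sum = Σ Δu_i · f(u_i).
Sum = -84.12109375.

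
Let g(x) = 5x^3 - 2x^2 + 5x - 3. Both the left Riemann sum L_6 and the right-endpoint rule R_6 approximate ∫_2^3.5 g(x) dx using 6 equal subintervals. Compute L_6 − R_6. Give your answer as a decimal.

-41.34375

L_6 = 140.39453125.
R_6 = 181.73828125.
L_6 − R_6 = -41.34375.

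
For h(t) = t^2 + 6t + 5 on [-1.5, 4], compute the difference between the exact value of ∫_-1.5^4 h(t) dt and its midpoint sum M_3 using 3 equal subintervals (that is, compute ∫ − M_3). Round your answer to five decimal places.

1.54051

Exact integral: ∫_-1.5^4 h(t) dt ≈ 91.2083333.
M_3 ≈ 89.6678241.
Error ≈ 91.2083333 − 89.6678241 ≈ 1.54051.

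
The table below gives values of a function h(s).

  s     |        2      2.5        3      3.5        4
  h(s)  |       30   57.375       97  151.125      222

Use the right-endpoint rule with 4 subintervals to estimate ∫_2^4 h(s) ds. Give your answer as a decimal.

Δs = 0.5.
Sum = 0.5·[57.375 + 97 + 151.125 + 222] = 263.75.

263.75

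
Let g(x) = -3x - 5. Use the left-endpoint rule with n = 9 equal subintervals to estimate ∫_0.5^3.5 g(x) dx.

-31.5

Δx = (3.5 − 0.5)/9 = 1/3.
Left endpoints: 0.5, 5/6, 7/6, 1.5, 11/6, 13/6, 2.5, 17/6, 19/6.
g(0.5) = -6.5, g(5/6) = -7.5, g(7/6) = -8.5, g(1.5) = -9.5, g(11/6) = -10.5, g(13/6) = -11.5, g(2.5) = -12.5, g(17/6) = -13.5, g(19/6) = -14.5.
Sum = Δx · [g(0.5) + g(5/6) + g(7/6) + ...].
Sum = -31.5.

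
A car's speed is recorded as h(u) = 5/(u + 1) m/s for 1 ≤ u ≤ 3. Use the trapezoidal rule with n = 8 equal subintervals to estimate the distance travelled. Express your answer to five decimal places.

Δu = (3 − 1)/8 = 0.25.
h(1) = 2.5, h(1.25) = 20/9, h(1.5) = 2, h(1.75) = 20/11, h(2) = 5/3, h(2.25) = 20/13, h(2.5) = 10/7, h(2.75) = 4/3, h(3) = 1.25.
T_8 = (Δu/2)·[h(u_0) + 2h(u_1) + ... + 2h(u_{7}) + h(u_8)].
Sum ≈ 3.47061.

3.47061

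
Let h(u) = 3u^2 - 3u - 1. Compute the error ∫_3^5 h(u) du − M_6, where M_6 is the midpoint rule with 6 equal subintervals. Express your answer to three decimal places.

Exact integral: ∫_3^5 h(u) du = 72.
M_6 ≈ 71.94444.
Error ≈ 72 − 71.94444 ≈ 0.056.

0.056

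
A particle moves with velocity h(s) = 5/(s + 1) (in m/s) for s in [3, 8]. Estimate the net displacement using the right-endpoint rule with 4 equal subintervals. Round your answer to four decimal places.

3.6529

Δs = (8 − 3)/4 = 1.25.
Right endpoints: 4.25, 5.5, 6.75, 8.
h(4.25) = 20/21, h(5.5) = 10/13, h(6.75) = 20/31, h(8) = 5/9.
Sum = Δs · [h(4.25) + h(5.5) + h(6.75) + h(8)].
Sum ≈ 3.6529.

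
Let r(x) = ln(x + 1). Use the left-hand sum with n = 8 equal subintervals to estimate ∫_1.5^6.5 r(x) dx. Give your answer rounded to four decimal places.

Δx = (6.5 − 1.5)/8 = 0.625.
Left endpoints: 1.5, 2.125, 2.75, 3.375, 4, 4.625, 5.25, 5.875.
r(1.5) ≈ 0.9163, r(2.125) ≈ 1.1394, r(2.75) ≈ 1.3218, r(3.375) ≈ 1.4759, r(4) ≈ 1.6094, r(4.625) ≈ 1.7272, r(5.25) ≈ 1.8326, r(5.875) ≈ 1.9279.
Sum = Δx · [r(1.5) + r(2.125) + r(2.75) + ...].
Sum ≈ 7.4691.

7.4691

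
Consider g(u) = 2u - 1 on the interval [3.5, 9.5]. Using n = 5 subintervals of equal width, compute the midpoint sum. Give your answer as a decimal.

Δu = (9.5 − 3.5)/5 = 1.2.
Midpoints: 4.1, 5.3, 6.5, 7.7, 8.9.
g(4.1) = 7.2, g(5.3) = 9.6, g(6.5) = 12, g(7.7) = 14.4, g(8.9) = 16.8.
Sum = Δu · [g(4.1) + g(5.3) + g(6.5) + g(7.7) + g(8.9)].
Sum = 72.

72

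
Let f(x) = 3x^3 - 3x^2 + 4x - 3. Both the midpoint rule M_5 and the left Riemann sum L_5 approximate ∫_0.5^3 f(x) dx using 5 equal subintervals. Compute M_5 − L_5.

14.1015625

M_5 = 43.1640625.
L_5 = 29.0625.
M_5 − L_5 = 14.1015625.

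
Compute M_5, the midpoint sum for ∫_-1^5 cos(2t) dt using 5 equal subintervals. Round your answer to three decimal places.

Δt = (5 − (-1))/5 = 1.2.
Midpoints: -0.4, 0.8, 2, 3.2, 4.4.
f(-0.4) ≈ 0.697, f(0.8) ≈ -0.029, f(2) ≈ -0.654, f(3.2) ≈ 0.993, f(4.4) ≈ -0.811.
Sum = Δt · [f(-0.4) + f(0.8) + f(2) + f(3.2) + f(4.4)].
Sum ≈ 0.235.

0.235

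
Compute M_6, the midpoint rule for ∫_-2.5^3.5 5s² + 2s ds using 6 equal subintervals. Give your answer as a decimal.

Δs = (3.5 − (-2.5))/6 = 1.
Midpoints: -2, -1, 0, 1, 2, 3.
f(-2) = 16, f(-1) = 3, f(0) = 0, f(1) = 7, f(2) = 24, f(3) = 51.
Sum = Δs · [f(-2) + f(-1) + f(0) + ...].
Sum = 101.

101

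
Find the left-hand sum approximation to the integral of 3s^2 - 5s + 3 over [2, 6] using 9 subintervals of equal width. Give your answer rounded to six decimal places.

123.506173

Δs = (6 − 2)/9 = 4/9.
Left endpoints: 2, 22/9, 26/9, 10/3, 34/9, 38/9, 14/3, 46/9, 50/9.
f(2) = 5, f(22/9) = 235/27, f(26/9) = 367/27, f(10/3) = 59/3, f(34/9) = 727/27, f(38/9) = 955/27, f(14/3) = 45, f(46/9) = 1507/27, f(50/9) = 1831/27.
Sum = Δs · [f(2) + f(22/9) + f(26/9) + ...].
Sum ≈ 123.506173.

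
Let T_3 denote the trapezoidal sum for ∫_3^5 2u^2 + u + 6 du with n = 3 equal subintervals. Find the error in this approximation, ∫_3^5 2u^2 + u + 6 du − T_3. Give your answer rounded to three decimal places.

-0.296

Exact integral: ∫_3^5 f(u) du ≈ 85.33333.
T_3 ≈ 85.62963.
Error ≈ 85.33333 − 85.62963 ≈ -0.296.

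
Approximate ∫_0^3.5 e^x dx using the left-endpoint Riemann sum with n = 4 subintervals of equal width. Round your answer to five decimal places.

Δx = (3.5 − 0)/4 = 0.875.
Left endpoints: 0, 0.875, 1.75, 2.625.
f(0) ≈ 1.00000, f(0.875) ≈ 2.39888, f(1.75) ≈ 5.75460, f(2.625) ≈ 13.80457.
Sum = Δx · [f(0) + f(0.875) + f(1.75) + f(2.625)].
Sum ≈ 20.08830.

20.08830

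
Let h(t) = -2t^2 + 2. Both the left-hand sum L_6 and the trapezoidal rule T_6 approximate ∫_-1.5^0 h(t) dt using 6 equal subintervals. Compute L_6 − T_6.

-0.5625

L_6 = 0.15625.
T_6 = 0.71875.
L_6 − T_6 = -0.5625.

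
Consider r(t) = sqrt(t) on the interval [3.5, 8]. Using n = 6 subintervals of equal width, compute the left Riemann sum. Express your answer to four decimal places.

10.3563

Δt = (8 − 3.5)/6 = 0.75.
Left endpoints: 3.5, 4.25, 5, 5.75, 6.5, 7.25.
r(3.5) ≈ 1.8708, r(4.25) ≈ 2.0616, r(5) ≈ 2.2361, r(5.75) ≈ 2.3979, r(6.5) ≈ 2.5495, r(7.25) ≈ 2.6926.
Sum = Δt · [r(3.5) + r(4.25) + r(5) + ...].
Sum ≈ 10.3563.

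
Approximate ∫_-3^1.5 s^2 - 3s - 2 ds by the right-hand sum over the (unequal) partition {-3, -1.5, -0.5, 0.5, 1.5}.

Subinterval widths: 1.5, 1, 1, 1.
Right endpoints: -1.5, -0.5, 0.5, 1.5.
f(-1.5) = 4.75, f(-0.5) = -0.25, f(0.5) = -3.25, f(1.5) = -4.25.
Sum = Σ Δs_i · f(s_i).
Sum = -0.625.

-0.625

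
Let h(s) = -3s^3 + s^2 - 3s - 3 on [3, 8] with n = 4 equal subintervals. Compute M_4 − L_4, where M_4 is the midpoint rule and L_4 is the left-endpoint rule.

M_4 = -2915.5078125.
L_4 = -2125.859375.
M_4 − L_4 = -789.6484375.

-789.6484375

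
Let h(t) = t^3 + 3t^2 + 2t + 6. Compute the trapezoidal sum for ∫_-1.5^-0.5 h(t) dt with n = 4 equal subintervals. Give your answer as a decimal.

Δt = (-0.5 − (-1.5))/4 = 0.25.
h(-1.5) = 6.375, h(-1.25) = 6.234375, h(-1) = 6, h(-0.75) = 5.765625, h(-0.5) = 5.625.
T_4 = (Δt/2)·[h(t_0) + 2h(t_1) + 2h(t_2) + 2h(t_3) + h(t_4)].
Sum = 6.

6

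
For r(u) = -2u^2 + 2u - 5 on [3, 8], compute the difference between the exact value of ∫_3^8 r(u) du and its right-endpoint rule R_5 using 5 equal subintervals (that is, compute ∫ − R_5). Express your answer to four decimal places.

Exact integral: ∫_3^8 r(u) du ≈ -293.333333.
R_5 = -345.
Error ≈ -293.333333 − (-345) ≈ 51.6667.

51.6667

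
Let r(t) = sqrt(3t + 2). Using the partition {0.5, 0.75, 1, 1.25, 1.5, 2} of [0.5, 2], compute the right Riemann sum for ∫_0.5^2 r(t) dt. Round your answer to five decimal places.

Subinterval widths: 0.25, 0.25, 0.25, 0.25, 0.5.
Right endpoints: 0.75, 1, 1.25, 1.5, 2.
r(0.75) ≈ 2.06155, r(1) ≈ 2.23607, r(1.25) ≈ 2.39792, r(1.5) ≈ 2.54951, r(2) ≈ 2.82843.
Sum = Σ Δt_i · r(t_i).
Sum ≈ 3.72548.

3.72548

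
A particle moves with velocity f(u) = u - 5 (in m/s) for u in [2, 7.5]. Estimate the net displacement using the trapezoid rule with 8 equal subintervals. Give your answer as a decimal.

-1.375

Δu = (7.5 − 2)/8 = 0.6875.
f(2) = -3, f(2.6875) = -2.3125, f(3.375) = -1.625, f(4.0625) = -0.9375, f(4.75) = -0.25, f(5.4375) = 0.4375, f(6.125) = 1.125, f(6.8125) = 1.8125, f(7.5) = 2.5.
T_8 = (Δu/2)·[f(u_0) + 2f(u_1) + ... + 2f(u_{7}) + f(u_8)].
Sum = -1.375.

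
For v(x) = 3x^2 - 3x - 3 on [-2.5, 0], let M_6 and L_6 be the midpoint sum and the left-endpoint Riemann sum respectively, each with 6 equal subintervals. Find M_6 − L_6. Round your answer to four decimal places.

-5.7943

M_6 ≈ 17.391493.
L_6 ≈ 23.185764.
M_6 − L_6 ≈ -5.7943.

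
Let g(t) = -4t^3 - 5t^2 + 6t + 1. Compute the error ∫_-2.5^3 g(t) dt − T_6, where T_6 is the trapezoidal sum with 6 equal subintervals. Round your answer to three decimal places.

6.162

Exact integral: ∫_-2.5^3 g(t) dt ≈ -99.22917.
T_6 ≈ -105.39120.
Error ≈ -99.22917 − (-105.39120) ≈ 6.162.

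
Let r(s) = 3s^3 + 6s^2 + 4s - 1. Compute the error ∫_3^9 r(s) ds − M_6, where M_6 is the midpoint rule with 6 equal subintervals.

Exact integral: ∫_3^9 r(s) ds = 6402.
M_6 = 6372.
Error = 6402 − 6372 = 30.

30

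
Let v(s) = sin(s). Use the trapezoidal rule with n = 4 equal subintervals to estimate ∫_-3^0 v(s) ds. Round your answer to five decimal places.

Δs = (0 − (-3))/4 = 0.75.
v(-3) ≈ -0.14112, v(-2.25) ≈ -0.77807, v(-1.5) ≈ -0.99749, v(-0.75) ≈ -0.68164, v(0) ≈ 0.00000.
T_4 = (Δs/2)·[v(s_0) + 2v(s_1) + 2v(s_2) + 2v(s_3) + v(s_4)].
Sum ≈ -1.89583.

-1.89583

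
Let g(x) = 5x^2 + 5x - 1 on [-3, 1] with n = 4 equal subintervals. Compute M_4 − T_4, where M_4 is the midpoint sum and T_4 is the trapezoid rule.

-5

M_4 = 21.
T_4 = 26.
M_4 − T_4 = -5.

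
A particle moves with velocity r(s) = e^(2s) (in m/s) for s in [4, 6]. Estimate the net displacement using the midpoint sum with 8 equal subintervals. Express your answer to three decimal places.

79060.789

Δs = (6 − 4)/8 = 0.25.
Midpoints: 4.125, 4.375, 4.625, 4.875, 5.125, 5.375, 5.625, 5.875.
r(4.125) ≈ 3827.626, r(4.375) ≈ 6310.688, r(4.625) ≈ 10404.566, r(4.875) ≈ 17154.229, r(5.125) ≈ 28282.542, r(5.375) ≈ 46630.028, r(5.625) ≈ 76879.920, r(5.875) ≈ 126753.559.
Sum = Δs · [r(4.125) + r(4.375) + r(4.625) + ...].
Sum ≈ 79060.789.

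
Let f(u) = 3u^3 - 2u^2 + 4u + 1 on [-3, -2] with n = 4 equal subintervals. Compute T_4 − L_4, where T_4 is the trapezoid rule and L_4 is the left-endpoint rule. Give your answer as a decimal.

T_4 = -70.671875.
L_4 = -79.546875.
T_4 − L_4 = 8.875.

8.875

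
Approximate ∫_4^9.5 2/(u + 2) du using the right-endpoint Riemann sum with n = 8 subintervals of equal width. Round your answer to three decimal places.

Δu = (9.5 − 4)/8 = 0.6875.
Right endpoints: 4.6875, 5.375, 6.0625, 6.75, 7.4375, 8.125, 8.8125, 9.5.
f(4.6875) = 32/107, f(5.375) = 16/59, f(6.0625) = 32/129, f(6.75) = 8/35, f(7.4375) = 32/151, f(8.125) = 16/81, f(8.8125) = 32/173, f(9.5) = 4/23.
Sum = Δu · [f(4.6875) + f(5.375) + f(6.0625) + ...].
Sum ≈ 1.248.

1.248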